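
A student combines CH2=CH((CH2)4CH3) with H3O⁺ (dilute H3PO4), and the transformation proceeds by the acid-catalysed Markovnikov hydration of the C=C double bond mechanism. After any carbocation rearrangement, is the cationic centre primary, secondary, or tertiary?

Step 1: The π electrons of the C=C bond attack a proton of H3O⁺; Markovnikov addition places the new C–H on the less-substituted alkene carbon, so the positive charge ends up on the more-substituted carbon — a secondary carbocation. H2O is released.
No single 1,2-shift to an adjacent carbon would give a more-substituted cation, so no rearrangement occurs.

secondary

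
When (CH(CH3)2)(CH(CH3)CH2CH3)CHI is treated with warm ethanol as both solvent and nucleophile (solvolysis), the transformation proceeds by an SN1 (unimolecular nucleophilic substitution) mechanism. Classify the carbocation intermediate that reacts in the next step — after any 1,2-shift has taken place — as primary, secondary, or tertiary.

tertiary

Step 1: Ionisation: the C–I σ-bond cleaves heterolytically; both bonding electrons depart with I⁻, leaving a secondary carbocation at the α-carbon.
Step 2: Carbocation rearrangement: a 1,2-hydride shift from the adjacent isopropyl carbon converts the initially-formed secondary cation into the more stable tertiary cation.
The cation rearranges from secondary to tertiary via a 1,2-hydride shift from the adjacent isopropyl carbon; the tertiary cation is what reacts next.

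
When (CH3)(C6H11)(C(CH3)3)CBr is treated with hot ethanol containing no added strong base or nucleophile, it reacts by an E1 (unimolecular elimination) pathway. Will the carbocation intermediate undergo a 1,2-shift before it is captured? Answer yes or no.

no

The first-formed carbocation is tertiary.
No single 1,2-shift to an adjacent carbon would produce a more-substituted cation than the one already present, so no rearrangement occurs.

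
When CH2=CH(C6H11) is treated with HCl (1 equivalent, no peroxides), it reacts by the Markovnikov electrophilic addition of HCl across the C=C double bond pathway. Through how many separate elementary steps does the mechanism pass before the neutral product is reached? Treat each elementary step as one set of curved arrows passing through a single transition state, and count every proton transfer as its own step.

3

Step 1: Protonation of the alkene by HCl: the π bond acts as the nucleophile and picks up H⁺, giving the more stable (Markovnikov) secondary carbocation. The H–Cl bond breaks heterolytically, releasing Cl⁻.
Step 2: Carbocation rearrangement: a 1,2-hydride shift from the adjacent cyclohexyl carbon converts the initially-formed secondary cation into the more stable tertiary cation.
Step 3: Cl⁻ captures the cation: a lone pair on Cl⁻ fills the empty p orbital, producing the alkyl halide product.
Total: 3 elementary steps.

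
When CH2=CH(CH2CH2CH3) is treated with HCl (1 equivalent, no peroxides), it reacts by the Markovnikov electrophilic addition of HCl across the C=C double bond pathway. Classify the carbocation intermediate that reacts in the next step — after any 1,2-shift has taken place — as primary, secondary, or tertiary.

secondary

Step 1: Protonation of the alkene by HCl: the π bond acts as the nucleophile and picks up H⁺, giving the more stable (Markovnikov) secondary carbocation. The H–Cl bond breaks heterolytically, releasing Cl⁻.
No single 1,2-shift to an adjacent carbon would give a more-substituted cation, so no rearrangement occurs.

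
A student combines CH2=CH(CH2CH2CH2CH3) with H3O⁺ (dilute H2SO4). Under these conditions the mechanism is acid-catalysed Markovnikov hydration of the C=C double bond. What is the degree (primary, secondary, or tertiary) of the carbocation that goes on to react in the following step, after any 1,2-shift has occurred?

secondary

Step 1: The π electrons of the C=C bond attack a proton of H3O⁺; Markovnikov addition places the new C–H on the less-substituted alkene carbon, so the positive charge ends up on the more-substituted carbon — a secondary carbocation. H2O is released.
No single 1,2-shift to an adjacent carbon would give a more-substituted cation, so no rearrangement occurs.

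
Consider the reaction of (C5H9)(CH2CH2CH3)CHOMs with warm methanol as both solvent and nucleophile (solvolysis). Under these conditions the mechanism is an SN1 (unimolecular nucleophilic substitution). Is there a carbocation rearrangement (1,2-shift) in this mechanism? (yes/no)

yes

The first-formed carbocation is secondary.
The adjacent cyclopentyl carbon already bears 2 other carbon substituents and has a hydrogen to migrate; after a 1,2-hydride shift from that carbon the positive charge sits on a tertiary centre.
Tertiary is more stable than secondary, so the shift occurs.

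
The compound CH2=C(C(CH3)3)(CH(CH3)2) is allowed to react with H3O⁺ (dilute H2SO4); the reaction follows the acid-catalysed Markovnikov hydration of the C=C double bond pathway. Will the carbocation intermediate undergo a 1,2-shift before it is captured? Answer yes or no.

The first-formed carbocation is tertiary.
No single 1,2-shift to an adjacent carbon would produce a more-substituted cation than the one already present, so no rearrangement occurs.

no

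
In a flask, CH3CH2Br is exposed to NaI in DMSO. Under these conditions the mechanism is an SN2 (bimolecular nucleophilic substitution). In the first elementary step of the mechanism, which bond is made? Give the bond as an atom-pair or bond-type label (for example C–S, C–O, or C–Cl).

C–I

Step 1: The iodide nucleophile donates a lone pair from I to the α-carbon in a backside attack; simultaneously the C–Br σ-bond breaks and both of its electrons leave with Br⁻. One concerted step with inversion of configuration.
The bond formed in this step is the C–I bond.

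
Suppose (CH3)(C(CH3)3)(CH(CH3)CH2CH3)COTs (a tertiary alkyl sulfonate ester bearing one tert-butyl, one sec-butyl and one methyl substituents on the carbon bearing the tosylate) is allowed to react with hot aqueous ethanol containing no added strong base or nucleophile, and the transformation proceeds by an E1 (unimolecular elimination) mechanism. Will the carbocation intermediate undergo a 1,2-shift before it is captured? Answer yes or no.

no

The first-formed carbocation is tertiary.
No single 1,2-shift to an adjacent carbon would produce a more-substituted cation than the one already present, so no rearrangement occurs.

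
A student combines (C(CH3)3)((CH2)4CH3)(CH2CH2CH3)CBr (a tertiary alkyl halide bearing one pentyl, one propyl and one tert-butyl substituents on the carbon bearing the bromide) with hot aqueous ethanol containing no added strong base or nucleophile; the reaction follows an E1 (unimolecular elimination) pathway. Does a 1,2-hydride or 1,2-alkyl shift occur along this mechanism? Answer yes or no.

no

The first-formed carbocation is tertiary.
No single 1,2-shift to an adjacent carbon would produce a more-substituted cation than the one already present, so no rearrangement occurs.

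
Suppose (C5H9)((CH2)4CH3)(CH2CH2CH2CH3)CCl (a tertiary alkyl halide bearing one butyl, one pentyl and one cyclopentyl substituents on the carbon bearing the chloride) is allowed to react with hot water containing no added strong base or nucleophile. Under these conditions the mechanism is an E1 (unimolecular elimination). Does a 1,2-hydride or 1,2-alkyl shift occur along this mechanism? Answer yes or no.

The first-formed carbocation is tertiary.
No single 1,2-shift to an adjacent carbon would produce a more-substituted cation than the one already present, so no rearrangement occurs.

no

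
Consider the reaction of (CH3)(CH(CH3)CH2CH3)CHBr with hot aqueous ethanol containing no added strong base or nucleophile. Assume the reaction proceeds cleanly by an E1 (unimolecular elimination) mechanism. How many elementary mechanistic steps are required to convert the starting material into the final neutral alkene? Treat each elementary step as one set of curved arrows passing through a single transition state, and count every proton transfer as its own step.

Step 1: Unassisted departure of Br⁻ (taking the C–Br bonding pair) generates a secondary carbocation.
Step 2: Carbocation rearrangement: a 1,2-hydride shift from the adjacent sec-butyl carbon converts the initially-formed secondary cation into the more stable tertiary cation.
Step 3: Loss of a β-proton to a water (or ethanol) molecule of the solvent: the C–H bonding pair collapses toward the cationic carbon to form the C=C π bond, yielding the alkene.
Total: 3 elementary steps.

3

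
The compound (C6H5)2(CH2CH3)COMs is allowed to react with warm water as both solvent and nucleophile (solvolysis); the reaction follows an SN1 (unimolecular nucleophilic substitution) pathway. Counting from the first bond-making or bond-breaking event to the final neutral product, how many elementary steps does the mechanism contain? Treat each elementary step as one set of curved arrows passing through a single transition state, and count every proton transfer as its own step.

Step 1: Rate-determining heterolysis of the C–O bond gives MsO⁻ and a tertiary carbocation.
(No 1,2-shift: no single shift to an adjacent carbon would give a more stable cation.)
Step 2: H2O donates an oxygen lone pair into the empty p orbital of the cation, giving a protonated alcohol (an oxonium ion).
Step 3: Proton transfer from the O–H of the oxonium ion to a solvent molecule delivers the neutral alcohol.
Total: 3 elementary steps.

3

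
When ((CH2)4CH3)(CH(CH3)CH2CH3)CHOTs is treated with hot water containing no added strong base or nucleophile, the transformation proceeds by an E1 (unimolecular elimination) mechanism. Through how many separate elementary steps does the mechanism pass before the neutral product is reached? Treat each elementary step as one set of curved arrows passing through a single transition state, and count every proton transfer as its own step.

3

Step 1: Ionisation: the C–O σ-bond cleaves heterolytically; both bonding electrons depart with TsO⁻, leaving a secondary carbocation at the α-carbon.
Step 2: A hydride (H with its bonding pair) migrates from the adjacent sec-butyl carbon to the cationic centre — a 1,2-hydride shift — upgrading the secondary cation to a tertiary one.
Step 3: A weak base (a water molecule from the solvent) removes a proton from a carbon adjacent to the cationic centre; the electrons of that C–H bond become the new π(C=C) bond, giving the alkene.
Total: 3 elementary steps.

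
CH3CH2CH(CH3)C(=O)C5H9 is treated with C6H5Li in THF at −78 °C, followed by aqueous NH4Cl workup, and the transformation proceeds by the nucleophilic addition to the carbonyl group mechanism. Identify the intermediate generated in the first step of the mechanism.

Step 1: Nucleophilic addition: the carbanion-like carbon of C6H5Li adds to the carbonyl carbon, pushing the π(C=O) electron pair onto oxygen and giving a tetrahedral alkoxide.
After step 1 the species present is a tetrahedral alkoxide intermediate.

tetrahedral alkoxide intermediate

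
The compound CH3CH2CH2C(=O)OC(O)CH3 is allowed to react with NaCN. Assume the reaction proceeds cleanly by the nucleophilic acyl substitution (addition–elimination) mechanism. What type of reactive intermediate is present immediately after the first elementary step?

Step 1: CN⁻ adds to the carbonyl carbon; the C=O π electrons shift onto oxygen and a tetrahedral alkoxide intermediate forms.
After step 1 the species present is a tetrahedral intermediate.

tetrahedral intermediate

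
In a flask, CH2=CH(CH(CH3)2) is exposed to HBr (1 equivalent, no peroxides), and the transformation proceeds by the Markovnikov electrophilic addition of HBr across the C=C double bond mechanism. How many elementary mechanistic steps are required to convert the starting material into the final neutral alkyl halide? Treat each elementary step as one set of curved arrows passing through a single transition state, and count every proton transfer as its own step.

Step 1: Protonation of the alkene by HBr: the π bond acts as the nucleophile and picks up H⁺, giving the more stable (Markovnikov) secondary carbocation. The H–Br bond breaks heterolytically, releasing Br⁻.
Step 2: A 1,2-hydride shift from the adjacent isopropyl carbon moves the positive charge from the secondary centre to an adjacent carbon, generating a more stable tertiary carbocation.
Step 3: Br⁻ captures the cation: a lone pair on Br⁻ fills the empty p orbital, producing the alkyl halide product.
Total: 3 elementary steps.

3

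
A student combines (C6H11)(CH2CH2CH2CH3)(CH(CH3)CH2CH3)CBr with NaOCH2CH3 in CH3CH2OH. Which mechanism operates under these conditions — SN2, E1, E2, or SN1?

E2

Conditions: a strong base with a tertiary substrate bearing a β-hydrogen.
These conditions are the textbook signature of the E2 pathway.
A strong (often hindered) base removes a β-H in concert with loss of the leaving group — bimolecular elimination.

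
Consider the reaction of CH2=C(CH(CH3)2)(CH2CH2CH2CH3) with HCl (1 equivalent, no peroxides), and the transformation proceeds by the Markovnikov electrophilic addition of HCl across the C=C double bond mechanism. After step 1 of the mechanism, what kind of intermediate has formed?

tertiary carbocation

Step 1: The π electrons of the C=C bond attack a proton of HCl; Markovnikov addition places the new C–H on the less-substituted alkene carbon, so the positive charge ends up on the more-substituted carbon — a tertiary carbocation. The H–Cl bond breaks heterolytically, releasing Cl⁻.
After step 1 the species present is a tertiary carbocation.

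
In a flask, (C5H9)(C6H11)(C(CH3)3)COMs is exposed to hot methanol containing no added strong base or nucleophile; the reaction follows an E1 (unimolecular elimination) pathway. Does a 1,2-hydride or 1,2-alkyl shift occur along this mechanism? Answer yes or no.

no

The first-formed carbocation is tertiary.
No single 1,2-shift to an adjacent carbon would produce a more-substituted cation than the one already present, so no rearrangement occurs.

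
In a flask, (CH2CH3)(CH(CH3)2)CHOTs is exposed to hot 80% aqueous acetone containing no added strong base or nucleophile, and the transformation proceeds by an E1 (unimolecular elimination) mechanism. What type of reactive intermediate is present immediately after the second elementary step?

Step 1: Unassisted departure of TsO⁻ (taking the C–O bonding pair) generates a secondary carbocation.
Step 2: A 1,2-hydride shift from the adjacent isopropyl carbon moves the positive charge from the secondary centre to an adjacent carbon, generating a more stable tertiary carbocation.
After step 2 the species present is a tertiary carbocation.

tertiary carbocation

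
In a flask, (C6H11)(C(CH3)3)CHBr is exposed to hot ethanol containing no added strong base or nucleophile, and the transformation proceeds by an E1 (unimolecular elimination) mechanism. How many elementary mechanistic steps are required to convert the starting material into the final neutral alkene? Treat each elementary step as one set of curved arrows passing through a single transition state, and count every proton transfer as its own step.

Step 1: Unassisted departure of Br⁻ (taking the C–Br bonding pair) generates a secondary carbocation.
Step 2: Carbocation rearrangement: a 1,2-hydride shift from the adjacent cyclohexyl carbon converts the initially-formed secondary cation into the more stable tertiary cation.
Step 3: Loss of a β-proton to an ethanol molecule of the solvent: the C–H bonding pair collapses toward the cationic carbon to form the C=C π bond, yielding the alkene.
Total: 3 elementary steps.

3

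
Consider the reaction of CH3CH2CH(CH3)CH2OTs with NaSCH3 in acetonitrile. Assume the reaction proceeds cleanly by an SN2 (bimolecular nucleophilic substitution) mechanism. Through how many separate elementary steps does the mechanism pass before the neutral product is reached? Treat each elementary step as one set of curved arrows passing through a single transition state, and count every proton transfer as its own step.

1

Step 1: The methanethiolate nucleophile donates a lone pair from S to the α-carbon in a backside attack; simultaneously the C–O σ-bond breaks and both of its electrons leave with TsO⁻. One concerted step with inversion of configuration.
Total: 1 elementary step.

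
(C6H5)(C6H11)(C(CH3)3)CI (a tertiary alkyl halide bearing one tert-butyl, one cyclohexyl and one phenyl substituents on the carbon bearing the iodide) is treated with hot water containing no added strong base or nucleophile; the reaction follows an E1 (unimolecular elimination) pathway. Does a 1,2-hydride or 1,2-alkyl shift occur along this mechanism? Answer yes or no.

The first-formed carbocation is tertiary.
No single 1,2-shift to an adjacent carbon would produce a more-substituted cation than the one already present, so no rearrangement occurs.

no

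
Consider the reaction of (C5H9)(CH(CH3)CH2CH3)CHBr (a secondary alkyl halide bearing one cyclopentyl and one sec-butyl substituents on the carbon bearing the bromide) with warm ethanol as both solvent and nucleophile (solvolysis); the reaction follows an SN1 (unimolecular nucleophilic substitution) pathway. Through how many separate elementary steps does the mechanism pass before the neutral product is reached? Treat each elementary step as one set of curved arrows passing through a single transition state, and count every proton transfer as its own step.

4

Step 1: Ionisation: the C–Br σ-bond cleaves heterolytically; both bonding electrons depart with Br⁻, leaving a secondary carbocation at the α-carbon.
Step 2: A hydride (H with its bonding pair) migrates from the adjacent cyclopentyl carbon to the cationic centre — a 1,2-hydride shift — upgrading the secondary cation to a tertiary one.
Step 3: A lone pair on the oxygen of CH3CH2OH attacks the carbocation, forming a new C–O σ-bond and an oxonium ion.
Step 4: Deprotonation of the oxonium oxygen by solvent ethanol yields the neutral ether.
Total: 4 elementary steps.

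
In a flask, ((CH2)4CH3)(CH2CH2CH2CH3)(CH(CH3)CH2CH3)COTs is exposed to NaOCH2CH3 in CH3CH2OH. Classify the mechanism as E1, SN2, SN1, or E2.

E2

Conditions: a strong base with a tertiary substrate bearing a β-hydrogen.
These conditions are the textbook signature of the E2 pathway.
A strong (often hindered) base removes a β-H in concert with loss of the leaving group — bimolecular elimination.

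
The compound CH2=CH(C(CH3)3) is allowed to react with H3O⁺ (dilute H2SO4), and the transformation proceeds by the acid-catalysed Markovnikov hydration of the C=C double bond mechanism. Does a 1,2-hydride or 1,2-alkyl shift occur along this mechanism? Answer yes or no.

yes

The first-formed carbocation is secondary.
The adjacent tert-butyl carbon has no hydrogen but bears methyl groups; migration of one methyl with its bonding pair (a 1,2-methyl shift) places the charge on a tertiary centre.
Tertiary is more stable than secondary, so the shift occurs.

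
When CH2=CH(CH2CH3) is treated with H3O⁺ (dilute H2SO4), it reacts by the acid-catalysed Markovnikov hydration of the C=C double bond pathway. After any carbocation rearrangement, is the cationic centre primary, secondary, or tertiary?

secondary

Step 1: Electrophilic addition begins with the π(C=C) electrons forming a bond to the proton of H3O⁺. Following Markovnikov's rule, the resulting cation is secondary. H2O is released.
No single 1,2-shift to an adjacent carbon would give a more-substituted cation, so no rearrangement occurs.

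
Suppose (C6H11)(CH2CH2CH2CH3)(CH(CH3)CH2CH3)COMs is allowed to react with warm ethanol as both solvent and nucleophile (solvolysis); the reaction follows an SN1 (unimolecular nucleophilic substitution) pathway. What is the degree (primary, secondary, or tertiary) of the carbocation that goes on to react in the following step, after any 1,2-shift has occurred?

Step 1: Ionisation: the C–O σ-bond cleaves heterolytically; both bonding electrons depart with MsO⁻, leaving a tertiary carbocation at the α-carbon.
No single 1,2-shift to an adjacent carbon would give a more-substituted cation, so no rearrangement occurs.

tertiary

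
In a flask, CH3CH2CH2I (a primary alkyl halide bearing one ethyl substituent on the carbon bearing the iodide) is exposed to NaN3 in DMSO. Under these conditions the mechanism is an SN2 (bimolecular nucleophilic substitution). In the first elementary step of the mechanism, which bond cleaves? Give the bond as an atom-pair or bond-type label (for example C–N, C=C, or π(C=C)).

Step 1: N3⁻ attacks the back face of the α-carbon while I⁻ departs with the C–I bonding pair — a single concerted displacement through a pentacoordinate transition state.
The bond broken in this step is the C–I bond.

C–I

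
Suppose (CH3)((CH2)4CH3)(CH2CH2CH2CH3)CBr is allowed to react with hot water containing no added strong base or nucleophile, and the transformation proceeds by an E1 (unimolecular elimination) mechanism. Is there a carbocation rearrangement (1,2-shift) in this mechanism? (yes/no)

no

The first-formed carbocation is tertiary.
No single 1,2-shift to an adjacent carbon would produce a more-substituted cation than the one already present, so no rearrangement occurs.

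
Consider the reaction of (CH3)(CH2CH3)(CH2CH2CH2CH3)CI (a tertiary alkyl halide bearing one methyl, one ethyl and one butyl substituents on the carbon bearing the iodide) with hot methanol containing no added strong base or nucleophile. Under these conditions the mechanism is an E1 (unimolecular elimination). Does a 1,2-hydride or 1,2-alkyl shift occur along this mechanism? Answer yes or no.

The first-formed carbocation is tertiary.
No single 1,2-shift to an adjacent carbon would produce a more-substituted cation than the one already present, so no rearrangement occurs.

no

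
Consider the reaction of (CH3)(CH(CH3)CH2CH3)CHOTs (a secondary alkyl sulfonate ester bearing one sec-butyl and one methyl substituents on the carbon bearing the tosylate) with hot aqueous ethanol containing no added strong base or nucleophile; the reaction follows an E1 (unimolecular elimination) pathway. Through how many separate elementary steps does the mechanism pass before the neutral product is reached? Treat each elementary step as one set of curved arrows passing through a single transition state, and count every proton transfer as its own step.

Step 1: Rate-determining heterolysis of the C–O bond gives TsO⁻ and a secondary carbocation.
Step 2: A 1,2-hydride shift from the adjacent sec-butyl carbon moves the positive charge from the secondary centre to an adjacent carbon, generating a more stable tertiary carbocation.
Step 3: A water (or ethanol) molecule (solvent) deprotonates a β-carbon; as the C–H bond breaks, those electrons form the new alkene π bond.
Total: 3 elementary steps.

3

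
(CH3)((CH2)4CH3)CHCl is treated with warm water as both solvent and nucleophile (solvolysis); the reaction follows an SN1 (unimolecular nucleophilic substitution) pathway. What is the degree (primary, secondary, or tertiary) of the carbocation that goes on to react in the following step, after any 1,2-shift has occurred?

secondary

Step 1: Ionisation: the C–Cl σ-bond cleaves heterolytically; both bonding electrons depart with Cl⁻, leaving a secondary carbocation at the α-carbon.
No single 1,2-shift to an adjacent carbon would give a more-substituted cation, so no rearrangement occurs.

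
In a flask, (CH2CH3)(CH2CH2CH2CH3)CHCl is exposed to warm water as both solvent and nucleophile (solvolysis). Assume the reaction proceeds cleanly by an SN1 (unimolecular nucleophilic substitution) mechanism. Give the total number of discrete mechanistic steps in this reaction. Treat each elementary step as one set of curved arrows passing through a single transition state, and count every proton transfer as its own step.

3

Step 1: Ionisation: the C–Cl σ-bond cleaves heterolytically; both bonding electrons depart with Cl⁻, leaving a secondary carbocation at the α-carbon.
(No 1,2-shift: no single shift to an adjacent carbon would give a more stable cation.)
Step 2: Nucleophilic capture: the oxygen of H2O bonds to the cationic carbon, producing an oxonium-ion intermediate.
Step 3: Deprotonation of the oxonium oxygen by solvent water yields the neutral alcohol.
Total: 3 elementary steps.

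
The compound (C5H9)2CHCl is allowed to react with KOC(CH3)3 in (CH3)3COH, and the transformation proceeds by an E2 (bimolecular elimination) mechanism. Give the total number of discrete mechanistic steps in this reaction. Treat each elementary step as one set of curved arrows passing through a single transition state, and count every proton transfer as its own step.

Step 1: The strong base (CH3)3CO⁻ removes a β-hydrogen; in the same concerted event the electrons of the breaking C–H bond form the new π(C=C) bond and the C–Cl σ-bond breaks, expelling Cl⁻. Anti-periplanar geometry; one transition state.
Total: 1 elementary step.

1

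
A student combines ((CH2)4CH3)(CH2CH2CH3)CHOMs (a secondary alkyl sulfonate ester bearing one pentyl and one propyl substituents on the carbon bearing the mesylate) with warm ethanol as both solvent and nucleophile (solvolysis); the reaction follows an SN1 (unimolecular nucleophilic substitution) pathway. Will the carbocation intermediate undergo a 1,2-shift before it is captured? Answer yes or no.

The first-formed carbocation is secondary.
No single 1,2-shift to an adjacent carbon would produce a more-substituted cation than the one already present, so no rearrangement occurs.

no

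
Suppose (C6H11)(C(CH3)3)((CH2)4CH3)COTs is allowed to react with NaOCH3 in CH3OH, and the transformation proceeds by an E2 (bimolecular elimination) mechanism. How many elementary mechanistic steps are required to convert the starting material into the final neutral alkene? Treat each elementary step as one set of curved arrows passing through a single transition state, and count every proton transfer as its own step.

Step 1: Concerted anti-periplanar elimination: CH3O⁻ abstracts a β-H while TsO⁻ leaves, and the C–H electrons become the new C=C π bond — all in a single transition state.
Total: 1 elementary step.

1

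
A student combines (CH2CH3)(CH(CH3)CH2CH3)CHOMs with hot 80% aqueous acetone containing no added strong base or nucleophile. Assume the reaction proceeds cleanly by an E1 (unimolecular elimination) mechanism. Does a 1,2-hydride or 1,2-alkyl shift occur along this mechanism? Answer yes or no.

The first-formed carbocation is secondary.
The adjacent sec-butyl carbon already bears 2 other carbon substituents and has a hydrogen to migrate; after a 1,2-hydride shift from that carbon the positive charge sits on a tertiary centre.
Tertiary is more stable than secondary, so the shift occurs.

yes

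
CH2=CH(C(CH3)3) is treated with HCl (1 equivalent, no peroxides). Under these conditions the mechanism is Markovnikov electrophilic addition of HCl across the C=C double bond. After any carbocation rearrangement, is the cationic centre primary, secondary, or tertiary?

tertiary

Step 1: Protonation of the alkene by HCl: the π bond acts as the nucleophile and picks up H⁺, giving the more stable (Markovnikov) secondary carbocation. The H–Cl bond breaks heterolytically, releasing Cl⁻.
Step 2: A 1,2-methyl shift from the adjacent tert-butyl carbon moves the positive charge from the secondary centre to an adjacent carbon, generating a more stable tertiary carbocation.
The cation rearranges from secondary to tertiary via a 1,2-methyl shift from the adjacent tert-butyl carbon; the tertiary cation is what reacts next.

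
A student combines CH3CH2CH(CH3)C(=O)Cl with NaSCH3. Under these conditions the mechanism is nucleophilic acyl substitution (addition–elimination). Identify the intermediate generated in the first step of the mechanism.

tetrahedral intermediate

Step 1: A lone pair on the S of CH3S⁻ attacks the electrophilic acyl carbon; the π(C=O) electrons move onto oxygen, giving a tetrahedral intermediate.
After step 1 the species present is a tetrahedral intermediate.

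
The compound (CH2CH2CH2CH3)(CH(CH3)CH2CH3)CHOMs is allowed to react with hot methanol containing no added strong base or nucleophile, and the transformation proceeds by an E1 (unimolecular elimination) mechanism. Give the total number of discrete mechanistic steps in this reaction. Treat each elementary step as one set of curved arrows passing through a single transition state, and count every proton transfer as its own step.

3

Step 1: Ionisation: the C–O σ-bond cleaves heterolytically; both bonding electrons depart with MsO⁻, leaving a secondary carbocation at the α-carbon.
Step 2: Carbocation rearrangement: a 1,2-hydride shift from the adjacent sec-butyl carbon converts the initially-formed secondary cation into the more stable tertiary cation.
Step 3: Loss of a β-proton to a methanol molecule of the solvent: the C–H bonding pair collapses toward the cationic carbon to form the C=C π bond, yielding the alkene.
Total: 3 elementary steps.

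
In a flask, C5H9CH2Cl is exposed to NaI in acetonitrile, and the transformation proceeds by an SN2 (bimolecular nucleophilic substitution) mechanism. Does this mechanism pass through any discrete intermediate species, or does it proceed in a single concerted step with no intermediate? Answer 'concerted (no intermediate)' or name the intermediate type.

concerted (no intermediate)

I⁻ attacks the back face of the α-carbon while Cl⁻ departs with the C–Cl bonding pair — a single concerted displacement through a pentacoordinate transition state.
All bond changes occur in one transition state; no discrete intermediate is formed.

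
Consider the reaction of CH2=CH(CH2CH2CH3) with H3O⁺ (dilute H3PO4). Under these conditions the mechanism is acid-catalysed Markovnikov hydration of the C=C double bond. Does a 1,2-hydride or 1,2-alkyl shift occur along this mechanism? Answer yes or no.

The first-formed carbocation is secondary.
No single 1,2-shift to an adjacent carbon would produce a more-substituted cation than the one already present, so no rearrangement occurs.

no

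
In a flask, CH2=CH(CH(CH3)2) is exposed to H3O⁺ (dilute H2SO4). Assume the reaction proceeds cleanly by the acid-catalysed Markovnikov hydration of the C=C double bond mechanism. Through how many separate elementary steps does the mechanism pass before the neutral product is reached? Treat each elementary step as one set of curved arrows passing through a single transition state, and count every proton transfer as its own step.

4

Step 1: Electrophilic addition begins with the π(C=C) electrons forming a bond to the proton of H3O⁺. Following Markovnikov's rule, the resulting cation is secondary. H2O is released.
Step 2: Carbocation rearrangement: a 1,2-hydride shift from the adjacent isopropyl carbon converts the initially-formed secondary cation into the more stable tertiary cation.
Step 3: Nucleophilic capture of the cation by H2O produces the protonated alcohol (an oxonium ion).
Step 4: H2O removes a proton from the oxonium oxygen, regenerating H3O⁺ and giving the neutral alcohol.
Total: 4 elementary steps.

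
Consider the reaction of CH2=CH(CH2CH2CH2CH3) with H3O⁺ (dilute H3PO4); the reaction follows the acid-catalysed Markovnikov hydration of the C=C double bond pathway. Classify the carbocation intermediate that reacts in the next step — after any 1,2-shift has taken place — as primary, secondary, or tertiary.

Step 1: The π electrons of the C=C bond attack a proton of H3O⁺; Markovnikov addition places the new C–H on the less-substituted alkene carbon, so the positive charge ends up on the more-substituted carbon — a secondary carbocation. H2O is released.
No single 1,2-shift to an adjacent carbon would give a more-substituted cation, so no rearrangement occurs.

secondary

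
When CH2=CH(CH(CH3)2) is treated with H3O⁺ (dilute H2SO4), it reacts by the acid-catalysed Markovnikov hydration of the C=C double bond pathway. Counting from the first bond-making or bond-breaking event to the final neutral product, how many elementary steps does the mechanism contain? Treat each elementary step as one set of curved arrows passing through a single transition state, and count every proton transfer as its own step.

4

Step 1: Electrophilic addition begins with the π(C=C) electrons forming a bond to the proton of H3O⁺. Following Markovnikov's rule, the resulting cation is secondary. H2O is released.
Step 2: Carbocation rearrangement: a 1,2-hydride shift from the adjacent isopropyl carbon converts the initially-formed secondary cation into the more stable tertiary cation.
Step 3: A lone pair on the oxygen of H2O attacks the carbocation, forming a C–O bond and an oxonium ion (a protonated alcohol).
Step 4: H2O removes a proton from the oxonium oxygen, regenerating H3O⁺ and giving the neutral alcohol.
Total: 4 elementary steps.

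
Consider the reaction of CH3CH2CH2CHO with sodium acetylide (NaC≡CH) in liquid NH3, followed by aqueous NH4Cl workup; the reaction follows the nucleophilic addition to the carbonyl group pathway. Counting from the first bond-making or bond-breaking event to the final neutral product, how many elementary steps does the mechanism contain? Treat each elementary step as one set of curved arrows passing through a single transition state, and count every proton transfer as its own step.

2

Step 1: HC≡C⁻ attacks the sp² carbonyl carbon; the C=O π bond breaks and the electrons end up as a lone pair on the alkoxide oxygen of the tetrahedral intermediate.
Step 2: On aqueous NH4Cl workup the alkoxide oxygen is protonated, giving a propargyl alcohol.
Total: 2 elementary steps.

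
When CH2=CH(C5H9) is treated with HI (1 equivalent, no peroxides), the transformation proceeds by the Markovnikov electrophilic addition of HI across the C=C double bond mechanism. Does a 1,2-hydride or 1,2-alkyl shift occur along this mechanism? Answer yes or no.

The first-formed carbocation is secondary.
The adjacent cyclopentyl carbon already bears 2 other carbon substituents and has a hydrogen to migrate; after a 1,2-hydride shift from that carbon the positive charge sits on a tertiary centre.
Tertiary is more stable than secondary, so the shift occurs.

yes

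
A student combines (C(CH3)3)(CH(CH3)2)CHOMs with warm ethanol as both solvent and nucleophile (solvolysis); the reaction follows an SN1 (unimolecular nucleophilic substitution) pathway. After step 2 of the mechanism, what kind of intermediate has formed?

tertiary carbocation

Step 1: The C–O bond breaks with both electrons going to the mesylate; MsO⁻ leaves and a secondary carbocation remains.
Step 2: Carbocation rearrangement: a 1,2-hydride shift from the adjacent isopropyl carbon converts the initially-formed secondary cation into the more stable tertiary cation.
After step 2 the species present is a tertiary carbocation.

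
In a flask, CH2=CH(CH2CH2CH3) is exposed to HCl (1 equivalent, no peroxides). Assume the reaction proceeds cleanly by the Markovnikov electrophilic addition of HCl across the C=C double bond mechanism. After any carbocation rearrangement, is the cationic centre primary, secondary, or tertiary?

Step 1: The π electrons of the C=C bond attack a proton of HCl; Markovnikov addition places the new C–H on the less-substituted alkene carbon, so the positive charge ends up on the more-substituted carbon — a secondary carbocation. The H–Cl bond breaks heterolytically, releasing Cl⁻.
No single 1,2-shift to an adjacent carbon would give a more-substituted cation, so no rearrangement occurs.

secondary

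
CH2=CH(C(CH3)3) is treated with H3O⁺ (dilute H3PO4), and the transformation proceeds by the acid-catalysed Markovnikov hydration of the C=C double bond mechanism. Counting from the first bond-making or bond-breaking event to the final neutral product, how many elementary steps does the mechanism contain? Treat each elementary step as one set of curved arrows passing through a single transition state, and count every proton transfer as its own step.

4

Step 1: Protonation of the alkene by H3O⁺: the π bond acts as the nucleophile and picks up H⁺, giving the more stable (Markovnikov) secondary carbocation. H2O is released.
Step 2: A 1,2-methyl shift from the adjacent tert-butyl carbon moves the positive charge from the secondary centre to an adjacent carbon, generating a more stable tertiary carbocation.
Step 3: Nucleophilic capture of the cation by H2O produces the protonated alcohol (an oxonium ion).
Step 4: H2O removes a proton from the oxonium oxygen, regenerating H3O⁺ and giving the neutral alcohol.
Total: 4 elementary steps.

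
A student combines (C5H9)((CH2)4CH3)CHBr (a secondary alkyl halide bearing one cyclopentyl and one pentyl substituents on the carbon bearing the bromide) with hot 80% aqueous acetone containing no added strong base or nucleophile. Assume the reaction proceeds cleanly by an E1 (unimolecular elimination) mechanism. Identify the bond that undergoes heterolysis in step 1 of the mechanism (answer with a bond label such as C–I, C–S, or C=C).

C–Br

Step 1: Ionisation: the C–Br σ-bond cleaves heterolytically; both bonding electrons depart with Br⁻, leaving a secondary carbocation at the α-carbon.
The bond broken in this step is the C–Br bond.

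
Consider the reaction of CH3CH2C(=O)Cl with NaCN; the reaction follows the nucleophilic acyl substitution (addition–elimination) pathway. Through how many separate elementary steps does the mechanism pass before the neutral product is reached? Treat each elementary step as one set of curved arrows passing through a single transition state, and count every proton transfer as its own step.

Step 1: CN⁻ adds to the carbonyl carbon; the C=O π electrons shift onto oxygen and a tetrahedral alkoxide intermediate forms.
Step 2: Collapse of the tetrahedral intermediate: the alkoxide oxygen pushes its lone pair back to re-form C=O while Cl⁻ leaves.
Total: 2 elementary steps.

2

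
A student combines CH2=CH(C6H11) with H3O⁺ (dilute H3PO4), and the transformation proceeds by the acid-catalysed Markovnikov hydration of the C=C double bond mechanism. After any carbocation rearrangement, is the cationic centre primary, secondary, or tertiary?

tertiary

Step 1: The π electrons of the C=C bond attack a proton of H3O⁺; Markovnikov addition places the new C–H on the less-substituted alkene carbon, so the positive charge ends up on the more-substituted carbon — a secondary carbocation. H2O is released.
Step 2: A hydride (H with its bonding pair) migrates from the adjacent cyclohexyl carbon to the cationic centre — a 1,2-hydride shift — upgrading the secondary cation to a tertiary one.
The cation rearranges from secondary to tertiary via a 1,2-hydride shift from the adjacent cyclohexyl carbon; the tertiary cation is what reacts next.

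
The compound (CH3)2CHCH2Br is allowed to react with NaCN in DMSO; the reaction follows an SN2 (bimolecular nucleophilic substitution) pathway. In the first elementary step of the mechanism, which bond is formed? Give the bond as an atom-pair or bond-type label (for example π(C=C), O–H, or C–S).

C–C

Step 1: Backside attack by CN⁻ on the carbon bearing the bromide: the new C–C bond forms as the C–Br bond breaks, with Walden inversion at carbon.
The bond formed in this step is the C–C bond.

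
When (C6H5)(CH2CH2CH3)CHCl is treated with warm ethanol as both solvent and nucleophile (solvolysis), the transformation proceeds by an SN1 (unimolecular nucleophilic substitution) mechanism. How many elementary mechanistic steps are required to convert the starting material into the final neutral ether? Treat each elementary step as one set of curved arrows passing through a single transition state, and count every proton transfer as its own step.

Step 1: Rate-determining heterolysis of the C–Cl bond gives Cl⁻ and a secondary carbocation.
(No 1,2-shift: no single shift to an adjacent carbon would give a more stable cation.)
Step 2: A lone pair on the oxygen of CH3CH2OH attacks the carbocation, forming a new C–O σ-bond and an oxonium ion.
Step 3: Proton transfer from the O–H of the oxonium ion to a solvent molecule delivers the neutral ether.
Total: 3 elementary steps.

3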